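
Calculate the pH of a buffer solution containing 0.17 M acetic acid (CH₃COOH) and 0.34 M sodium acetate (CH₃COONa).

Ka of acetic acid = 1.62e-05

pKa = -log(1.62e-05) = 4.79. pH = pKa + log([A⁻]/[HA]) = 4.79 + log(0.34/0.17)

pH = 5.09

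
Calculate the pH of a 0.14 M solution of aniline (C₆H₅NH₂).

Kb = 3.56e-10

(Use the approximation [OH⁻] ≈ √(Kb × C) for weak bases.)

[OH⁻] = √(Kb × C) = √(3.56e-10 × 0.14) = 7.0597e-06. pOH = 5.15, pH = 14 - pOH

pH = 8.85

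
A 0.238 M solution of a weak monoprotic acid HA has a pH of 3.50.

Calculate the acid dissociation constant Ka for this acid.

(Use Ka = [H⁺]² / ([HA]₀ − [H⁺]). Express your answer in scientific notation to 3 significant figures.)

[H⁺] = 10^(−pH) = 10^(−3.50) = 3.162e-04 M. For HA ⇌ H⁺ + A⁻, Ka = [H⁺][A⁻]/[HA] = [H⁺]² / ([HA]₀ − [H⁺]) = (3.162e-04)² / (0.238 − 3.162e-04) = 4.21e-07.

K_a = 4.21e-07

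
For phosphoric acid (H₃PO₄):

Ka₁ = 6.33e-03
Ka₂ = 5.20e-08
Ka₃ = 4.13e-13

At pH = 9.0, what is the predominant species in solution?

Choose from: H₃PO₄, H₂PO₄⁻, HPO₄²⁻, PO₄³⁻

pKa₁ = 2.20, pKa₂ = 7.28, pKa₃ = 12.38. For a polyprotic acid the predominant species crosses at each pKa: below pKa_n the protonated form dominates, above it the deprotonated form does. At pH = 9.0, the predominant species is HPO₄²⁻.

HPO₄²⁻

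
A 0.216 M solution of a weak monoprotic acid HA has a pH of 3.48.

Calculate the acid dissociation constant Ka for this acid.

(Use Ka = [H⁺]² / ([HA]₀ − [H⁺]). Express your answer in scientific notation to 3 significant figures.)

[H⁺] = 10^(−pH) = 10^(−3.48) = 3.311e-04 M. For HA ⇌ H⁺ + A⁻, Ka = [H⁺][A⁻]/[HA] = [H⁺]² / ([HA]₀ − [H⁺]) = (3.311e-04)² / (0.216 − 3.311e-04) = 5.08e-07.

K_a = 5.08e-07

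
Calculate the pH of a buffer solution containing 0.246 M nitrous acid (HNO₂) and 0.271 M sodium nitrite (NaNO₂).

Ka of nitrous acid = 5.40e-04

pKa = -log(5.40e-04) = 3.27. pH = pKa + log([A⁻]/[HA]) = 3.27 + log(0.271/0.246)

pH = 3.31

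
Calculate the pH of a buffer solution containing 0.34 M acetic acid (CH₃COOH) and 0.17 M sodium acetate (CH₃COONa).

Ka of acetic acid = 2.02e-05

pKa = -log(2.02e-05) = 4.69. pH = pKa + log([A⁻]/[HA]) = 4.69 + log(0.17/0.34)

pH = 4.39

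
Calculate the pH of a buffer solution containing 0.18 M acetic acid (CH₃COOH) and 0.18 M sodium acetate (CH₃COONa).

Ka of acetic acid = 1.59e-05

pKa = -log(1.59e-05) = 4.80. pH = pKa + log([A⁻]/[HA]) = 4.80 + log(0.18/0.18)

pH = 4.80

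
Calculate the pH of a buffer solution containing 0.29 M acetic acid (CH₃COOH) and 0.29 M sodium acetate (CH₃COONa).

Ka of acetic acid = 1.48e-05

pKa = -log(1.48e-05) = 4.83. pH = pKa + log([A⁻]/[HA]) = 4.83 + log(0.29/0.29)

pH = 4.83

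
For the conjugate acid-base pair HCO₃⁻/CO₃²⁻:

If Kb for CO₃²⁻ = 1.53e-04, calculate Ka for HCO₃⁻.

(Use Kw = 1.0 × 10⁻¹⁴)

For a conjugate pair Ka × Kb = Kw, so Ka = Kw/Kb = 1.0 × 10⁻¹⁴ / 1.53e-04 = 6.54e-11.

K_a = 6.54e-11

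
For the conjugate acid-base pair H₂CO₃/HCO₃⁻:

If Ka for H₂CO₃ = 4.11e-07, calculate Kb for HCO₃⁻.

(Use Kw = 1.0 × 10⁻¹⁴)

For a conjugate pair Ka × Kb = Kw, so Kb = Kw/Ka = 1.0 × 10⁻¹⁴ / 4.11e-07 = 2.43e-08.

K_b = 2.43e-08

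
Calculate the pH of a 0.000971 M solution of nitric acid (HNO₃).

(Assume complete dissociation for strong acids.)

[H⁺] = 0.000971 M for strong acid. pH = -log[H⁺] = -log(0.000971)

pH = 3.01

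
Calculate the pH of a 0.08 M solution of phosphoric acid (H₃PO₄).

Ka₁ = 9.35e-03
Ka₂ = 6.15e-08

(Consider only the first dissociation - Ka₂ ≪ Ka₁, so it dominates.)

First dissociation dominates. From Ka₁ = [H⁺][HA⁻]/[H₂A], x² + Ka₁·x − Ka₁·C = 0 with C = 0.08 M and Ka₁ = 9.35e-03. Solving: [H⁺] = (−Ka₁ + √(Ka₁² + 4·Ka₁·C)) / 2 = 2.3071e-02 M. pH = -log(2.3071e-02) = 1.64.

pH = 1.64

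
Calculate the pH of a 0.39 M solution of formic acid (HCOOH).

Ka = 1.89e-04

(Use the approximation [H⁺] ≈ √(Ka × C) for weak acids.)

[H⁺] = √(Ka × C) = √(1.89e-04 × 0.39) = 8.5855e-03. pH = -log(8.5855e-03)

pH = 2.07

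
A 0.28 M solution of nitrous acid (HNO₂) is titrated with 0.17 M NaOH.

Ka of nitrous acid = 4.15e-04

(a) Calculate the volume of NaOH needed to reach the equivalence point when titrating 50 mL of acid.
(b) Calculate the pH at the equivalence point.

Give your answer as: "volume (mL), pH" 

moles acid = 0.28 × 50/1000 = 0.014 mol; V_base = moles/0.17 × 1000 = 82.4 mL. At equivalence only the conjugate base is present: [A⁻] = 0.014/0.132 = 1.0578e-01 M. Kb = Kw/Ka = 2.41e-11; [OH⁻] = √(Kb × [A⁻]) = 1.5965e-06; pOH = 5.80; pH = 14 - pOH = 8.20.

V = 82.4 mL, pH = 8.20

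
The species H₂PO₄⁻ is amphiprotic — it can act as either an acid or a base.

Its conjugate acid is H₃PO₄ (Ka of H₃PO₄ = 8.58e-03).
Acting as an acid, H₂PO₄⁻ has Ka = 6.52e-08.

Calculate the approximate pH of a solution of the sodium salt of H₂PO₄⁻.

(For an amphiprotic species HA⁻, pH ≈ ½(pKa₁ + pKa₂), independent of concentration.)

pKa₁ = -log(8.58e-03) = 2.07; pKa₂ = -log(6.52e-08) = 7.19. For an amphiprotic species, pH ≈ ½(pKa₁ + pKa₂) = ½(2.07 + 7.19) = 4.63.

pH = 4.63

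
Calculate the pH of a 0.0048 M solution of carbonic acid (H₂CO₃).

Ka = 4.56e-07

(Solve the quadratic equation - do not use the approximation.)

x² + Ka×x - Ka×C = 0. Using quadratic formula: [H⁺] = 4.6557e-05

pH = 4.33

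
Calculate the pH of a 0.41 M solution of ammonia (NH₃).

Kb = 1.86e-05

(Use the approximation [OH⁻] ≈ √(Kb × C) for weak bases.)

[OH⁻] = √(Kb × C) = √(1.86e-05 × 0.41) = 2.7615e-03. pOH = 2.56, pH = 14 - pOH

pH = 11.44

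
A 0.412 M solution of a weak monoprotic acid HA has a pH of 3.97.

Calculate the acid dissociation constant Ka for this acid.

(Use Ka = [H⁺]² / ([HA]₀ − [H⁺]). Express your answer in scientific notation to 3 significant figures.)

[H⁺] = 10^(−pH) = 10^(−3.97) = 1.072e-04 M. For HA ⇌ H⁺ + A⁻, Ka = [H⁺][A⁻]/[HA] = [H⁺]² / ([HA]₀ − [H⁺]) = (1.072e-04)² / (0.412 − 1.072e-04) = 2.79e-08.

K_a = 2.79e-08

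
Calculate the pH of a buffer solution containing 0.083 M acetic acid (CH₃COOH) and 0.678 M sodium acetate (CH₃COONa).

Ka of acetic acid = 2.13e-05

pKa = -log(2.13e-05) = 4.67. pH = pKa + log([A⁻]/[HA]) = 4.67 + log(0.678/0.083)

pH = 5.58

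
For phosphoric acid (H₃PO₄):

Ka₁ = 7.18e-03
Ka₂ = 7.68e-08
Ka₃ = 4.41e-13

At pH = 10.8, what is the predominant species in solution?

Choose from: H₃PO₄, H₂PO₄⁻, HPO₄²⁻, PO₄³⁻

pKa₁ = 2.14, pKa₂ = 7.11, pKa₃ = 12.36. For a polyprotic acid the predominant species crosses at each pKa: below pKa_n the protonated form dominates, above it the deprotonated form does. At pH = 10.8, the predominant species is HPO₄²⁻.

HPO₄²⁻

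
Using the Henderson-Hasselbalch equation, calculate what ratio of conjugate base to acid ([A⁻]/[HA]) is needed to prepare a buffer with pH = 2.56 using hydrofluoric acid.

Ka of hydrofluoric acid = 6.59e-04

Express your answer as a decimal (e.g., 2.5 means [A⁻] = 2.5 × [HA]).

pKa = -log(6.59e-04) = 3.1811. pH = pKa + log([A⁻]/[HA]), so log([A⁻]/[HA]) = pH − pKa = 2.56 − 3.1811 = -0.6211. [A⁻]/[HA] = 10^(-0.6211) = 0.239

[A⁻]/[HA] = 0.239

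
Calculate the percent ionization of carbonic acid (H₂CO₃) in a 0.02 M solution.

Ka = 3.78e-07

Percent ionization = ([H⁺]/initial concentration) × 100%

Using Ka equilibrium: x² + Ka×x - Ka×C = 0. Solving: [H⁺] = 8.6759e-05. Percent = (8.6759e-05/0.02) × 100

Percent ionization = 0.434%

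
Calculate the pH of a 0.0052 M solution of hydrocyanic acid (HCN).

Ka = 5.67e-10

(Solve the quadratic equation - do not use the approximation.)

x² + Ka×x - Ka×C = 0. Using quadratic formula: [H⁺] = 1.7168e-06

pH = 5.77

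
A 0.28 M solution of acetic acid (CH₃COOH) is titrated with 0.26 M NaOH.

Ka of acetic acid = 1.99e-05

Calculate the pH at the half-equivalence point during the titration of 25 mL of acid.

At half-equivalence [HA] = [A⁻], so Henderson-Hasselbalch gives pH = pKa = -log(1.99e-05) = 4.70.

pH = pKa = 4.70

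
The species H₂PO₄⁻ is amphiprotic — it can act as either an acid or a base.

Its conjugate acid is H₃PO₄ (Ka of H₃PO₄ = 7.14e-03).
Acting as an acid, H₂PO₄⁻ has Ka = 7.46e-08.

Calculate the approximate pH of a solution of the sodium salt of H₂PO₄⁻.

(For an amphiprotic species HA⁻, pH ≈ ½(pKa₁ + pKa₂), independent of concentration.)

pKa₁ = -log(7.14e-03) = 2.15; pKa₂ = -log(7.46e-08) = 7.13. For an amphiprotic species, pH ≈ ½(pKa₁ + pKa₂) = ½(2.15 + 7.13) = 4.64.

pH = 4.64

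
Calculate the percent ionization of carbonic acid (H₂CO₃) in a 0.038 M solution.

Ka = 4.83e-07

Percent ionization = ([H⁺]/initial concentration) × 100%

Using Ka equilibrium: x² + Ka×x - Ka×C = 0. Solving: [H⁺] = 1.3524e-04. Percent = (1.3524e-04/0.038) × 100

Percent ionization = 0.356%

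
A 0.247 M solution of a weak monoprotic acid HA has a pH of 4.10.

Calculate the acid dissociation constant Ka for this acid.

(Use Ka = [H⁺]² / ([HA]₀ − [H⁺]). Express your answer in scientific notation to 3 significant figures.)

[H⁺] = 10^(−pH) = 10^(−4.10) = 7.943e-05 M. For HA ⇌ H⁺ + A⁻, Ka = [H⁺][A⁻]/[HA] = [H⁺]² / ([HA]₀ − [H⁺]) = (7.943e-05)² / (0.247 − 7.943e-05) = 2.56e-08.

K_a = 2.56e-08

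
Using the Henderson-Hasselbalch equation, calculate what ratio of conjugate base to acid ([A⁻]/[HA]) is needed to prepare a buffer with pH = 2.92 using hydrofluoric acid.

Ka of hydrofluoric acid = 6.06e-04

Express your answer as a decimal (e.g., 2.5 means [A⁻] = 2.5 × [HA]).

pKa = -log(6.06e-04) = 3.2175. pH = pKa + log([A⁻]/[HA]), so log([A⁻]/[HA]) = pH − pKa = 2.92 − 3.2175 = -0.2975. [A⁻]/[HA] = 10^(-0.2975) = 0.504

[A⁻]/[HA] = 0.504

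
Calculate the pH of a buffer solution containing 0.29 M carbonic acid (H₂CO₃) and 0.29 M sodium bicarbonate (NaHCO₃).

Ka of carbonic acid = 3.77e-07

pKa = -log(3.77e-07) = 6.42. pH = pKa + log([A⁻]/[HA]) = 6.42 + log(0.29/0.29)

pH = 6.42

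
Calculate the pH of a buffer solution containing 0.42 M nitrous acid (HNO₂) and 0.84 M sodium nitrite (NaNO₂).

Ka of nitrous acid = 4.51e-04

pKa = -log(4.51e-04) = 3.35. pH = pKa + log([A⁻]/[HA]) = 3.35 + log(0.84/0.42)

pH = 3.65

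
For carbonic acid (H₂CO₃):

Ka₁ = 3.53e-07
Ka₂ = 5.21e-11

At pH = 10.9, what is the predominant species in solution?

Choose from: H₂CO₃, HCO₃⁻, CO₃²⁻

pKa₁ = 6.45, pKa₂ = 10.28. For a polyprotic acid the predominant species crosses at each pKa: below pKa_n the protonated form dominates, above it the deprotonated form does. At pH = 10.9, the predominant species is CO₃²⁻.

CO₃²⁻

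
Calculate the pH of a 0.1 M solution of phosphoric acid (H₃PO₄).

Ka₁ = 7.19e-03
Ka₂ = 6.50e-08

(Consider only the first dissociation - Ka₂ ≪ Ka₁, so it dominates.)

First dissociation dominates. From Ka₁ = [H⁺][HA⁻]/[H₂A], x² + Ka₁·x − Ka₁·C = 0 with C = 0.1 M and Ka₁ = 7.19e-03. Solving: [H⁺] = (−Ka₁ + √(Ka₁² + 4·Ka₁·C)) / 2 = 2.3459e-02 M. pH = -log(2.3459e-02) = 1.63.

pH = 1.63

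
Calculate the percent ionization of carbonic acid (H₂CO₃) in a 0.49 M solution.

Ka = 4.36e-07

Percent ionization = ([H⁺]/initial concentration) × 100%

Using Ka equilibrium: x² + Ka×x - Ka×C = 0. Solving: [H⁺] = 4.6199e-04. Percent = (4.6199e-04/0.49) × 100

Percent ionization = 0.0943%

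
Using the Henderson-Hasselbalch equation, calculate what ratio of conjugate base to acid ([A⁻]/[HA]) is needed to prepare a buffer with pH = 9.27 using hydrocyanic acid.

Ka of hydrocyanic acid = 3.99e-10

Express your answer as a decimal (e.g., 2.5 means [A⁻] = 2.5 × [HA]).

pKa = -log(3.99e-10) = 9.3990. pH = pKa + log([A⁻]/[HA]), so log([A⁻]/[HA]) = pH − pKa = 9.27 − 9.3990 = -0.1290. [A⁻]/[HA] = 10^(-0.1290) = 0.743

[A⁻]/[HA] = 0.743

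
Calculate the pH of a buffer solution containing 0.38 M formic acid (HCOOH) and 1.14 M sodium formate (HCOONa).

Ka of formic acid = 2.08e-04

pKa = -log(2.08e-04) = 3.68. pH = pKa + log([A⁻]/[HA]) = 3.68 + log(1.14/0.38)

pH = 4.16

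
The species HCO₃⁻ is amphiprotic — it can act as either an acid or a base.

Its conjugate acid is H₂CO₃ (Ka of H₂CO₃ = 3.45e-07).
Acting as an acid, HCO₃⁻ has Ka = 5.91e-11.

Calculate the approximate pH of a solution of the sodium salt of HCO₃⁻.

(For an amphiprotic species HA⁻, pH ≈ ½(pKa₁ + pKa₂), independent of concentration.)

pKa₁ = -log(3.45e-07) = 6.46; pKa₂ = -log(5.91e-11) = 10.23. For an amphiprotic species, pH ≈ ½(pKa₁ + pKa₂) = ½(6.46 + 10.23) = 8.35.

pH = 8.35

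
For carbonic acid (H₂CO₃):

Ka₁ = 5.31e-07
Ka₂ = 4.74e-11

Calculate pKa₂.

pKa₂ = -log(Ka₂) = -log(4.74e-11) = 10.32.

pK_{a2} = 10.32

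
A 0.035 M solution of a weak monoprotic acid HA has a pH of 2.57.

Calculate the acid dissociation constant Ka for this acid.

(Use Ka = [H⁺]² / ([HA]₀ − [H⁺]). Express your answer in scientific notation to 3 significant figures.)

[H⁺] = 10^(−pH) = 10^(−2.57) = 2.692e-03 M. For HA ⇌ H⁺ + A⁻, Ka = [H⁺][A⁻]/[HA] = [H⁺]² / ([HA]₀ − [H⁺]) = (2.692e-03)² / (0.035 − 2.692e-03) = 2.24e-04.

K_a = 2.24e-04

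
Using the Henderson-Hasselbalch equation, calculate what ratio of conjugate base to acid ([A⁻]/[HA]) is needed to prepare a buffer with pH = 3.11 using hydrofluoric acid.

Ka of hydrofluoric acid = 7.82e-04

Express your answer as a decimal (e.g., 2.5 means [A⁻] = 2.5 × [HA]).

pKa = -log(7.82e-04) = 3.1068. pH = pKa + log([A⁻]/[HA]), so log([A⁻]/[HA]) = pH − pKa = 3.11 − 3.1068 = 0.0032. [A⁻]/[HA] = 10^(0.0032) = 1.01

[A⁻]/[HA] = 1.01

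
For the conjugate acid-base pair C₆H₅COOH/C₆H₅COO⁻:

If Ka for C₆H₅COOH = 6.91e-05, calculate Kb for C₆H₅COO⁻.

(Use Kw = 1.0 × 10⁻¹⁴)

For a conjugate pair Ka × Kb = Kw, so Kb = Kw/Ka = 1.0 × 10⁻¹⁴ / 6.91e-05 = 1.45e-10.

K_b = 1.45e-10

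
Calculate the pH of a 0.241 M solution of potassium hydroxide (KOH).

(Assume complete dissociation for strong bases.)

[OH⁻] = 0.241 M for strong base. pOH = -log[OH⁻] = 0.62, pH = 14 - pOH

pH = 13.38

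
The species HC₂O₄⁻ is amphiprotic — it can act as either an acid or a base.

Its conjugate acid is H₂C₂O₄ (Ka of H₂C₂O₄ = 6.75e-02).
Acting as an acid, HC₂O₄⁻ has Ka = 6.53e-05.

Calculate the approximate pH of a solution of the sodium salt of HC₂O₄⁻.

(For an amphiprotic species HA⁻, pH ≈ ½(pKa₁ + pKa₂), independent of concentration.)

pKa₁ = -log(6.75e-02) = 1.17; pKa₂ = -log(6.53e-05) = 4.19. For an amphiprotic species, pH ≈ ½(pKa₁ + pKa₂) = ½(1.17 + 4.19) = 2.68.

pH = 2.68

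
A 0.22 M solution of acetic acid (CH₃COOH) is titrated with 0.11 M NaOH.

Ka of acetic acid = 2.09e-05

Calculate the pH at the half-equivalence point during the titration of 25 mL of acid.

At half-equivalence [HA] = [A⁻], so Henderson-Hasselbalch gives pH = pKa = -log(2.09e-05) = 4.68.

pH = pKa = 4.68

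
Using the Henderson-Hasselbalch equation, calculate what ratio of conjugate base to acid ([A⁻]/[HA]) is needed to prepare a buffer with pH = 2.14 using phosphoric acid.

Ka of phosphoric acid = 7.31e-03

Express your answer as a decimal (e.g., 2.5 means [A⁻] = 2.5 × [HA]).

pKa = -log(7.31e-03) = 2.1361. pH = pKa + log([A⁻]/[HA]), so log([A⁻]/[HA]) = pH − pKa = 2.14 − 2.1361 = 0.0039. [A⁻]/[HA] = 10^(0.0039) = 1.01

[A⁻]/[HA] = 1.01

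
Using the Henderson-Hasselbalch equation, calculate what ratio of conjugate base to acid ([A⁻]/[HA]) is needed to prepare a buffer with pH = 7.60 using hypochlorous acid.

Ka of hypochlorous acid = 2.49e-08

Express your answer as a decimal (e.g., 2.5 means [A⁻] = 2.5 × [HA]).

pKa = -log(2.49e-08) = 7.6038. pH = pKa + log([A⁻]/[HA]), so log([A⁻]/[HA]) = pH − pKa = 7.60 − 7.6038 = -0.0038. [A⁻]/[HA] = 10^(-0.0038) = 0.991

[A⁻]/[HA] = 0.991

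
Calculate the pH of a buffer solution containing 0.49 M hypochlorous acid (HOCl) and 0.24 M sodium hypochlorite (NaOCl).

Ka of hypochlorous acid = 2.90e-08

pKa = -log(2.90e-08) = 7.54. pH = pKa + log([A⁻]/[HA]) = 7.54 + log(0.24/0.49)

pH = 7.23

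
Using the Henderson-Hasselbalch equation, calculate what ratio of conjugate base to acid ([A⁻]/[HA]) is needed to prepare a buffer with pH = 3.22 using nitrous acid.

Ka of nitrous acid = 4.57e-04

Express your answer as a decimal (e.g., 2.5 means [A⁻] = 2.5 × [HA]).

pKa = -log(4.57e-04) = 3.3401. pH = pKa + log([A⁻]/[HA]), so log([A⁻]/[HA]) = pH − pKa = 3.22 − 3.3401 = -0.1201. [A⁻]/[HA] = 10^(-0.1201) = 0.758

[A⁻]/[HA] = 0.758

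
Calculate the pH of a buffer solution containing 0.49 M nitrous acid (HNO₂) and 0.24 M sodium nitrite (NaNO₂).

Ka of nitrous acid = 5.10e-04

pKa = -log(5.10e-04) = 3.29. pH = pKa + log([A⁻]/[HA]) = 3.29 + log(0.24/0.49)

pH = 2.98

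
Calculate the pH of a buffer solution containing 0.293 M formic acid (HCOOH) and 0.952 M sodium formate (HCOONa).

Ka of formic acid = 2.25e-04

pKa = -log(2.25e-04) = 3.65. pH = pKa + log([A⁻]/[HA]) = 3.65 + log(0.952/0.293)

pH = 4.16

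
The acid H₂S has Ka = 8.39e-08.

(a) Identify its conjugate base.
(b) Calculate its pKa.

(a) The conjugate base is formed by removing one H⁺ from H₂S, giving HS⁻. (b) pKa = -log(Ka) = -log(8.39e-08) = 7.08.

Conjugate base: HS⁻; pK_a = 7.08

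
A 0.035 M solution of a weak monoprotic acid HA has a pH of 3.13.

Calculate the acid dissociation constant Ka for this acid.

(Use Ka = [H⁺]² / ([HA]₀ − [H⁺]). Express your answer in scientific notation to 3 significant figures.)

[H⁺] = 10^(−pH) = 10^(−3.13) = 7.413e-04 M. For HA ⇌ H⁺ + A⁻, Ka = [H⁺][A⁻]/[HA] = [H⁺]² / ([HA]₀ − [H⁺]) = (7.413e-04)² / (0.035 − 7.413e-04) = 1.60e-05.

K_a = 1.60e-05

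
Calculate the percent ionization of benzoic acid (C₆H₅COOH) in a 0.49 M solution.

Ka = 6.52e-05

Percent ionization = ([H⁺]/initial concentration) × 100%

Using Ka equilibrium: x² + Ka×x - Ka×C = 0. Solving: [H⁺] = 5.6198e-03. Percent = (5.6198e-03/0.49) × 100

Percent ionization = 1.15%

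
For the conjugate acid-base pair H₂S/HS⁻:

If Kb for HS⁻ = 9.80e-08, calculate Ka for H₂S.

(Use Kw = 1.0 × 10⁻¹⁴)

For a conjugate pair Ka × Kb = Kw, so Ka = Kw/Kb = 1.0 × 10⁻¹⁴ / 9.80e-08 = 1.02e-07.

K_a = 1.02e-07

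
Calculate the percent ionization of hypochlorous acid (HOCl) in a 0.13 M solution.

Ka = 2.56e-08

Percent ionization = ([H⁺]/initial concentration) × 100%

Using Ka equilibrium: x² + Ka×x - Ka×C = 0. Solving: [H⁺] = 5.7676e-05. Percent = (5.7676e-05/0.13) × 100

Percent ionization = 0.0444%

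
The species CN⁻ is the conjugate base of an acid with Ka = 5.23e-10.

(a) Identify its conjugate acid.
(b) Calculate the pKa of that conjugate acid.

(a) The conjugate acid is formed by adding one H⁺ to CN⁻, giving HCN. (b) pKa = -log(Ka) = -log(5.23e-10) = 9.28.

Conjugate acid: HCN; pK_a = 9.28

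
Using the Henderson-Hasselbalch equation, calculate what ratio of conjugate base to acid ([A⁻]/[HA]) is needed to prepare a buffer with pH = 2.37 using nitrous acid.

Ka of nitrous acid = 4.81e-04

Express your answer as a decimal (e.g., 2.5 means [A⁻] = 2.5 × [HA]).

pKa = -log(4.81e-04) = 3.3179. pH = pKa + log([A⁻]/[HA]), so log([A⁻]/[HA]) = pH − pKa = 2.37 − 3.3179 = -0.9479. [A⁻]/[HA] = 10^(-0.9479) = 0.113

[A⁻]/[HA] = 0.113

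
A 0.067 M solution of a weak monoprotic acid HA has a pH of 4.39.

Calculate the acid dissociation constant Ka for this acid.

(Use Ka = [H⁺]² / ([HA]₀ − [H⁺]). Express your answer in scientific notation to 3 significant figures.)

[H⁺] = 10^(−pH) = 10^(−4.39) = 4.074e-05 M. For HA ⇌ H⁺ + A⁻, Ka = [H⁺][A⁻]/[HA] = [H⁺]² / ([HA]₀ − [H⁺]) = (4.074e-05)² / (0.067 − 4.074e-05) = 2.48e-08.

K_a = 2.48e-08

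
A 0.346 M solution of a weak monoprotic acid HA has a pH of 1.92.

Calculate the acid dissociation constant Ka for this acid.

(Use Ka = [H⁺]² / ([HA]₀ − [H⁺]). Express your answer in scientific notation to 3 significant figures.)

[H⁺] = 10^(−pH) = 10^(−1.92) = 1.202e-02 M. For HA ⇌ H⁺ + A⁻, Ka = [H⁺][A⁻]/[HA] = [H⁺]² / ([HA]₀ − [H⁺]) = (1.202e-02)² / (0.346 − 1.202e-02) = 4.33e-04.

K_a = 4.33e-04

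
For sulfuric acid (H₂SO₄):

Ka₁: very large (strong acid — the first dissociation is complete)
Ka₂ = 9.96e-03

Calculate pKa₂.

pKa₂ = -log(Ka₂) = -log(9.96e-03) = 2.00.

pK_{a2} = 2.00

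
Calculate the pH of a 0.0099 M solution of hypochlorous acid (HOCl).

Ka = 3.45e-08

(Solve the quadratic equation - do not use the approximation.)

x² + Ka×x - Ka×C = 0. Using quadratic formula: [H⁺] = 1.8464e-05

pH = 4.73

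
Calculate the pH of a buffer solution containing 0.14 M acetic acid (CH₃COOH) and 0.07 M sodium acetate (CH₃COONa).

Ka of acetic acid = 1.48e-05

pKa = -log(1.48e-05) = 4.83. pH = pKa + log([A⁻]/[HA]) = 4.83 + log(0.07/0.14)

pH = 4.53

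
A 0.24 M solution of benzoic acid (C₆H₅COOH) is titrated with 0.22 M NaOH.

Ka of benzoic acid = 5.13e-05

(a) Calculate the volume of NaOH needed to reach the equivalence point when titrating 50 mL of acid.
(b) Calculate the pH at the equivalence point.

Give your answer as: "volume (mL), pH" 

moles acid = 0.24 × 50/1000 = 0.012 mol; V_base = moles/0.22 × 1000 = 54.5 mL. At equivalence only the conjugate base is present: [A⁻] = 0.012/0.105 = 1.1478e-01 M. Kb = Kw/Ka = 1.95e-10; [OH⁻] = √(Kb × [A⁻]) = 4.7302e-06; pOH = 5.33; pH = 14 - pOH = 8.67.

V = 54.5 mL, pH = 8.67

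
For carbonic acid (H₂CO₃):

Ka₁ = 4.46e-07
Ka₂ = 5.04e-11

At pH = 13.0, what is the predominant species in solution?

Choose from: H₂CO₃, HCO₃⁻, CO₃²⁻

pKa₁ = 6.35, pKa₂ = 10.30. For a polyprotic acid the predominant species crosses at each pKa: below pKa_n the protonated form dominates, above it the deprotonated form does. At pH = 13.0, the predominant species is CO₃²⁻.

CO₃²⁻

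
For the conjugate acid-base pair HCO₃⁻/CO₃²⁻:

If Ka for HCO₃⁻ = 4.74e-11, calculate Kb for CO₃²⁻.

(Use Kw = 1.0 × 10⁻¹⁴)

For a conjugate pair Ka × Kb = Kw, so Kb = Kw/Ka = 1.0 × 10⁻¹⁴ / 4.74e-11 = 2.11e-04.

K_b = 2.11e-04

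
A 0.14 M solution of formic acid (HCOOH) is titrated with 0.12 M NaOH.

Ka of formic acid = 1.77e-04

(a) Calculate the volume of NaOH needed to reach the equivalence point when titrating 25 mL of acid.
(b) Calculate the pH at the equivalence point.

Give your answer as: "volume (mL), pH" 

moles acid = 0.14 × 25/1000 = 0.0035 mol; V_base = moles/0.12 × 1000 = 29.2 mL. At equivalence only the conjugate base is present: [A⁻] = 0.0035/0.054 = 6.4615e-02 M. Kb = Kw/Ka = 5.65e-11; [OH⁻] = √(Kb × [A⁻]) = 1.9107e-06; pOH = 5.72; pH = 14 - pOH = 8.28.

V = 29.2 mL, pH = 8.28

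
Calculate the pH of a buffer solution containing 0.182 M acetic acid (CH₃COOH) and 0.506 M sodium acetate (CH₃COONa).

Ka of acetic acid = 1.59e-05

pKa = -log(1.59e-05) = 4.80. pH = pKa + log([A⁻]/[HA]) = 4.80 + log(0.506/0.182)

pH = 5.24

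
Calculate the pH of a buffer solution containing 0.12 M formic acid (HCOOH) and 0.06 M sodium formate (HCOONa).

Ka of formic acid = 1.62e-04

pKa = -log(1.62e-04) = 3.79. pH = pKa + log([A⁻]/[HA]) = 3.79 + log(0.06/0.12)

pH = 3.49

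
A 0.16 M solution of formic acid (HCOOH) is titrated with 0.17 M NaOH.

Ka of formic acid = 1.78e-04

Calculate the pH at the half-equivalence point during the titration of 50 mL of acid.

At half-equivalence [HA] = [A⁻], so Henderson-Hasselbalch gives pH = pKa = -log(1.78e-04) = 3.75.

pH = pKa = 3.75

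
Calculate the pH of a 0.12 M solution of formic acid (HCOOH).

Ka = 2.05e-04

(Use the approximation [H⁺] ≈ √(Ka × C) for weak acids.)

[H⁺] = √(Ka × C) = √(2.05e-04 × 0.12) = 4.9598e-03. pH = -log(4.9598e-03)

pH = 2.30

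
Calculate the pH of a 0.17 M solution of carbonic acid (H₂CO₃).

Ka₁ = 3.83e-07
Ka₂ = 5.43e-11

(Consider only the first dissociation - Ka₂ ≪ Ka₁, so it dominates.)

First dissociation dominates. From Ka₁ = [H⁺][HA⁻]/[H₂A], x² + Ka₁·x − Ka₁·C = 0 with C = 0.17 M and Ka₁ = 3.83e-07. Solving: [H⁺] = (−Ka₁ + √(Ka₁² + 4·Ka₁·C)) / 2 = 2.5498e-04 M. pH = -log(2.5498e-04) = 3.59.

pH = 3.59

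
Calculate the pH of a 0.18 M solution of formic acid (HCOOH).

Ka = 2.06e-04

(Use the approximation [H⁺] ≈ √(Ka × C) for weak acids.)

[H⁺] = √(Ka × C) = √(2.06e-04 × 0.18) = 6.0893e-03. pH = -log(6.0893e-03)

pH = 2.22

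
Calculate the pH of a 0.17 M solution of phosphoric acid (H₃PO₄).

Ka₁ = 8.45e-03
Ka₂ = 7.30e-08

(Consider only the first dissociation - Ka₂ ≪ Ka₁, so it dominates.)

First dissociation dominates. From Ka₁ = [H⁺][HA⁻]/[H₂A], x² + Ka₁·x − Ka₁·C = 0 with C = 0.17 M and Ka₁ = 8.45e-03. Solving: [H⁺] = (−Ka₁ + √(Ka₁² + 4·Ka₁·C)) / 2 = 3.3911e-02 M. pH = -log(3.3911e-02) = 1.47.

pH = 1.47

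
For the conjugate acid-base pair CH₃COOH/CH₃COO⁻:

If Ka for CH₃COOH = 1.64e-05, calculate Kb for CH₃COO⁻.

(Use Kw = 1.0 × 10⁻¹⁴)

For a conjugate pair Ka × Kb = Kw, so Kb = Kw/Ka = 1.0 × 10⁻¹⁴ / 1.64e-05 = 6.10e-10.

K_b = 6.10e-10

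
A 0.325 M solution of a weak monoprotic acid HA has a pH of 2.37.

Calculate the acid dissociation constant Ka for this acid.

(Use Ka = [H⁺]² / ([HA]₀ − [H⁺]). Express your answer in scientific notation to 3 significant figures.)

[H⁺] = 10^(−pH) = 10^(−2.37) = 4.266e-03 M. For HA ⇌ H⁺ + A⁻, Ka = [H⁺][A⁻]/[HA] = [H⁺]² / ([HA]₀ − [H⁺]) = (4.266e-03)² / (0.325 − 4.266e-03) = 5.67e-05.

K_a = 5.67e-05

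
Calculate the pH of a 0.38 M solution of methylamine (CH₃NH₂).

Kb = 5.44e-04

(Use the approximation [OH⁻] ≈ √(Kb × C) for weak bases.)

[OH⁻] = √(Kb × C) = √(5.44e-04 × 0.38) = 1.4378e-02. pOH = 1.84, pH = 14 - pOH

pH = 12.16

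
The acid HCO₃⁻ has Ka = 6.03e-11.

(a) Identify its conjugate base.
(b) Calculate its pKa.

(a) The conjugate base is formed by removing one H⁺ from HCO₃⁻, giving CO₃²⁻. (b) pKa = -log(Ka) = -log(6.03e-11) = 10.22.

Conjugate base: CO₃²⁻; pK_a = 10.22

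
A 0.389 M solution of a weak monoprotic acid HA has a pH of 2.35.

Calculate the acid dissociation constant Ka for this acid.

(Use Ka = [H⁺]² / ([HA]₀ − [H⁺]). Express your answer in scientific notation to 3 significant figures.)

[H⁺] = 10^(−pH) = 10^(−2.35) = 4.467e-03 M. For HA ⇌ H⁺ + A⁻, Ka = [H⁺][A⁻]/[HA] = [H⁺]² / ([HA]₀ − [H⁺]) = (4.467e-03)² / (0.389 − 4.467e-03) = 5.19e-05.

K_a = 5.19e-05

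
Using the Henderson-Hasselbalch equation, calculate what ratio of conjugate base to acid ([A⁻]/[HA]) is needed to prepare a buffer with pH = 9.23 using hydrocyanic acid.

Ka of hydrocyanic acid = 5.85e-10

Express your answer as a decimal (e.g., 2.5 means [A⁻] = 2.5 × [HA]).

pKa = -log(5.85e-10) = 9.2328. pH = pKa + log([A⁻]/[HA]), so log([A⁻]/[HA]) = pH − pKa = 9.23 − 9.2328 = -0.0028. [A⁻]/[HA] = 10^(-0.0028) = 0.993

[A⁻]/[HA] = 0.993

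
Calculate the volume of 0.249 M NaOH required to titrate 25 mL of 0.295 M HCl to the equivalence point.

At equivalence: moles acid = moles base. moles HCl = 0.295 × 25/1000 = 0.007375 mol. V_base = moles / 0.249 × 1000 = 29.6 mL.

V_{base} = 29.6 mL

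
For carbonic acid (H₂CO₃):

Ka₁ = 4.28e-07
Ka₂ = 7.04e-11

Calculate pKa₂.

pKa₂ = -log(Ka₂) = -log(7.04e-11) = 10.15.

pK_{a2} = 10.15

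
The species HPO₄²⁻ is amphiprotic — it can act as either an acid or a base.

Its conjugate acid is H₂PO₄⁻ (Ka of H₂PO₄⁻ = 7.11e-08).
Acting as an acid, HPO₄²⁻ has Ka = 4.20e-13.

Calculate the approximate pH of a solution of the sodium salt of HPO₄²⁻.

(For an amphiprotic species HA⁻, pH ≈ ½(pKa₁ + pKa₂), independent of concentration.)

pKa₁ = -log(7.11e-08) = 7.15; pKa₂ = -log(4.20e-13) = 12.38. For an amphiprotic species, pH ≈ ½(pKa₁ + pKa₂) = ½(7.15 + 12.38) = 9.76.

pH = 9.76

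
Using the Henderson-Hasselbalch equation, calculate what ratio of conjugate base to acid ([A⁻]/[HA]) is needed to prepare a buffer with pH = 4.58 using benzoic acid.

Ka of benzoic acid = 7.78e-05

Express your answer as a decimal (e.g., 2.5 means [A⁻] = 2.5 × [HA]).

pKa = -log(7.78e-05) = 4.1090. pH = pKa + log([A⁻]/[HA]), so log([A⁻]/[HA]) = pH − pKa = 4.58 − 4.1090 = 0.4710. [A⁻]/[HA] = 10^(0.4710) = 2.96

[A⁻]/[HA] = 2.96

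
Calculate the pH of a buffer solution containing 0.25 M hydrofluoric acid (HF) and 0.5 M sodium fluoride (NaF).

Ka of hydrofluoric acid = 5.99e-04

pKa = -log(5.99e-04) = 3.22. pH = pKa + log([A⁻]/[HA]) = 3.22 + log(0.5/0.25)

pH = 3.52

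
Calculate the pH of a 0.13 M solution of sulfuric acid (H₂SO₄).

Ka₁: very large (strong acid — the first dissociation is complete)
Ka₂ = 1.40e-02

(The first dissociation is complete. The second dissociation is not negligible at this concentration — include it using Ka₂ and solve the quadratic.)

First dissociation is complete: [H⁺]₀ = [HSO₄⁻]₀ = C = 0.13 M. Second dissociation HSO₄⁻ ⇌ H⁺ + SO₄²⁻: let x = [SO₄²⁻]. Ka₂ = (C + x)·x / (C − x) = 1.40e-02 → x² + (C + Ka₂)·x − Ka₂·C = 0 → x² + 0.14400·x − 1.820e-03 = 0. x = (−0.14400 + √(0.14400² + 4 × 1.820e-03)) / 2 = 1.1690e-02 M. [H⁺] = C + x = 0.13 + 1.1690e-02 = 1.4169e-01 M. pH = -log(1.4169e-01) = 0.85.

pH = 0.85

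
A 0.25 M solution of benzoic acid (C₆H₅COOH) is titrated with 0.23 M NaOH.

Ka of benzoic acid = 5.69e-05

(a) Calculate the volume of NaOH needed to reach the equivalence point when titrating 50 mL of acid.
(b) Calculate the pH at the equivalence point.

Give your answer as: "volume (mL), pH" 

moles acid = 0.25 × 50/1000 = 0.0125 mol; V_base = moles/0.23 × 1000 = 54.3 mL. At equivalence only the conjugate base is present: [A⁻] = 0.0125/0.104 = 1.1979e-01 M. Kb = Kw/Ka = 1.76e-10; [OH⁻] = √(Kb × [A⁻]) = 4.5884e-06; pOH = 5.34; pH = 14 - pOH = 8.66.

V = 54.3 mL, pH = 8.66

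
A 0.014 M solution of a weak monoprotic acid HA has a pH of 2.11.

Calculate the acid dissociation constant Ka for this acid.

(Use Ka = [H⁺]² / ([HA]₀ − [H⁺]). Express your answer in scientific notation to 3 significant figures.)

[H⁺] = 10^(−pH) = 10^(−2.11) = 7.762e-03 M. For HA ⇌ H⁺ + A⁻, Ka = [H⁺][A⁻]/[HA] = [H⁺]² / ([HA]₀ − [H⁺]) = (7.762e-03)² / (0.014 − 7.762e-03) = 9.66e-03.

K_a = 9.66e-03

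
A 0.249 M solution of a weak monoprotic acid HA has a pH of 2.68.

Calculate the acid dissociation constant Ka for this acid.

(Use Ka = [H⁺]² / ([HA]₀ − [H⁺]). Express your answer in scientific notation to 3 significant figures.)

[H⁺] = 10^(−pH) = 10^(−2.68) = 2.089e-03 M. For HA ⇌ H⁺ + A⁻, Ka = [H⁺][A⁻]/[HA] = [H⁺]² / ([HA]₀ − [H⁺]) = (2.089e-03)² / (0.249 − 2.089e-03) = 1.77e-05.

K_a = 1.77e-05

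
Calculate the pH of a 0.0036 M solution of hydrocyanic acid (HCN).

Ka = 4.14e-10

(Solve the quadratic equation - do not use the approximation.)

x² + Ka×x - Ka×C = 0. Using quadratic formula: [H⁺] = 1.2206e-06

pH = 5.91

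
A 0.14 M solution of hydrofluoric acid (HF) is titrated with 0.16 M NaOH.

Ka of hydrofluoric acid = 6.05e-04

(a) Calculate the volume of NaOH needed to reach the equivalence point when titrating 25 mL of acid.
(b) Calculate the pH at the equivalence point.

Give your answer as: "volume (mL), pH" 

moles acid = 0.14 × 25/1000 = 0.0035 mol; V_base = moles/0.16 × 1000 = 21.9 mL. At equivalence only the conjugate base is present: [A⁻] = 0.0035/0.047 = 7.4667e-02 M. Kb = Kw/Ka = 1.65e-11; [OH⁻] = √(Kb × [A⁻]) = 1.1109e-06; pOH = 5.95; pH = 14 - pOH = 8.05.

V = 21.9 mL, pH = 8.05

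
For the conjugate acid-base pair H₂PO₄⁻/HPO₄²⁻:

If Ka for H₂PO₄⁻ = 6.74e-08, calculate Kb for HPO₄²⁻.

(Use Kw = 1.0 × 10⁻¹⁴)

For a conjugate pair Ka × Kb = Kw, so Kb = Kw/Ka = 1.0 × 10⁻¹⁴ / 6.74e-08 = 1.48e-07.

K_b = 1.48e-07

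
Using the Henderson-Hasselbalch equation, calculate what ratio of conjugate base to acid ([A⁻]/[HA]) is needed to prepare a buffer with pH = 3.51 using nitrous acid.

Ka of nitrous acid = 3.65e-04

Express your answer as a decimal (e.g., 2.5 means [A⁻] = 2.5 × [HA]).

pKa = -log(3.65e-04) = 3.4377. pH = pKa + log([A⁻]/[HA]), so log([A⁻]/[HA]) = pH − pKa = 3.51 − 3.4377 = 0.0723. [A⁻]/[HA] = 10^(0.0723) = 1.18

[A⁻]/[HA] = 1.18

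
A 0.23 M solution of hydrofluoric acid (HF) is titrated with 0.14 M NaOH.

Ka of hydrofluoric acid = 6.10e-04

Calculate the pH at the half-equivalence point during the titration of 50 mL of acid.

At half-equivalence [HA] = [A⁻], so Henderson-Hasselbalch gives pH = pKa = -log(6.10e-04) = 3.21.

pH = pKa = 3.21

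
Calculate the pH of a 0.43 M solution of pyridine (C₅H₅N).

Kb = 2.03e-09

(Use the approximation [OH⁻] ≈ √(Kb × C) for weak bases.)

[OH⁻] = √(Kb × C) = √(2.03e-09 × 0.43) = 2.9545e-05. pOH = 4.53, pH = 14 - pOH

pH = 9.47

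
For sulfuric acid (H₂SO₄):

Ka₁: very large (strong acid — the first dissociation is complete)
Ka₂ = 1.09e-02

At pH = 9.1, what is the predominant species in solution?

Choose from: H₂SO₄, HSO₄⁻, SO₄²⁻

The first dissociation is complete, so H₂SO₄ itself is never the predominant species in water; pKa₂ = -log(1.09e-02) = 1.96. For a polyprotic acid the predominant species crosses at each pKa: below pKa_n the protonated form dominates, above it the deprotonated form does. At pH = 9.1, the predominant species is SO₄²⁻.

SO₄²⁻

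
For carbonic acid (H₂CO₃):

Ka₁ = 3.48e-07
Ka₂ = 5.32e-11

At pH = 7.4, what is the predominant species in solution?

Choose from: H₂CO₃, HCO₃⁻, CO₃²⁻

pKa₁ = 6.46, pKa₂ = 10.27. For a polyprotic acid the predominant species crosses at each pKa: below pKa_n the protonated form dominates, above it the deprotonated form does. At pH = 7.4, the predominant species is HCO₃⁻.

HCO₃⁻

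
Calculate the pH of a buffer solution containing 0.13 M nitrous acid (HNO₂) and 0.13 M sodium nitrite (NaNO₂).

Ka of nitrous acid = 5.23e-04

pKa = -log(5.23e-04) = 3.28. pH = pKa + log([A⁻]/[HA]) = 3.28 + log(0.13/0.13)

pH = 3.28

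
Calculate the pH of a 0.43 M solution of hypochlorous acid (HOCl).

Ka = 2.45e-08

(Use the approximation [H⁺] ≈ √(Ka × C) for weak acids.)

[H⁺] = √(Ka × C) = √(2.45e-08 × 0.43) = 1.0264e-04. pH = -log(1.0264e-04)

pH = 3.99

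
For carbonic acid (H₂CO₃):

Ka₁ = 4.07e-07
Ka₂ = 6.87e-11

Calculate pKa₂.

pKa₂ = -log(Ka₂) = -log(6.87e-11) = 10.16.

pK_{a2} = 10.16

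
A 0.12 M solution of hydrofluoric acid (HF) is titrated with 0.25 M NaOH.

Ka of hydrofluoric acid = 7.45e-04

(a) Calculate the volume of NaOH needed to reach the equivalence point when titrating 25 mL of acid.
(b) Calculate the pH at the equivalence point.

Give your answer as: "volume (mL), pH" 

moles acid = 0.12 × 25/1000 = 0.003 mol; V_base = moles/0.25 × 1000 = 12.0 mL. At equivalence only the conjugate base is present: [A⁻] = 0.003/0.037 = 8.1081e-02 M. Kb = Kw/Ka = 1.34e-11; [OH⁻] = √(Kb × [A⁻]) = 1.0432e-06; pOH = 5.98; pH = 14 - pOH = 8.02.

V = 12.0 mL, pH = 8.02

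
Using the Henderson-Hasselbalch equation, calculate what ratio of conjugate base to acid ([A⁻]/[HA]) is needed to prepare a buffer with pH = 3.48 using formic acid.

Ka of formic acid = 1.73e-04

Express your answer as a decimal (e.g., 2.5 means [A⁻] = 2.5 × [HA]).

pKa = -log(1.73e-04) = 3.7620. pH = pKa + log([A⁻]/[HA]), so log([A⁻]/[HA]) = pH − pKa = 3.48 − 3.7620 = -0.2820. [A⁻]/[HA] = 10^(-0.2820) = 0.522

[A⁻]/[HA] = 0.522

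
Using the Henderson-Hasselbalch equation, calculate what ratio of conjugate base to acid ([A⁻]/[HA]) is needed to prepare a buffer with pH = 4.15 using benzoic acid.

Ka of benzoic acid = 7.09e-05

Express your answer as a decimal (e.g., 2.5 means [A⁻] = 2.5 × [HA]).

pKa = -log(7.09e-05) = 4.1494. pH = pKa + log([A⁻]/[HA]), so log([A⁻]/[HA]) = pH − pKa = 4.15 − 4.1494 = 0.0006. [A⁻]/[HA] = 10^(0.0006) = 1.00

[A⁻]/[HA] = 1.00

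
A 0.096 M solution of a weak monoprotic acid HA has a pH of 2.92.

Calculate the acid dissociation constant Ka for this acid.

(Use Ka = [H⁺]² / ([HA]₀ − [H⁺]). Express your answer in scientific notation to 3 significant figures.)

[H⁺] = 10^(−pH) = 10^(−2.92) = 1.202e-03 M. For HA ⇌ H⁺ + A⁻, Ka = [H⁺][A⁻]/[HA] = [H⁺]² / ([HA]₀ − [H⁺]) = (1.202e-03)² / (0.096 − 1.202e-03) = 1.52e-05.

K_a = 1.52e-05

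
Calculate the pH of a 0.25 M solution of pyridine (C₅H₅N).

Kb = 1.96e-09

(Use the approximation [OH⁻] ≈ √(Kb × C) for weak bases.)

[OH⁻] = √(Kb × C) = √(1.96e-09 × 0.25) = 2.2136e-05. pOH = 4.65, pH = 14 - pOH

pH = 9.35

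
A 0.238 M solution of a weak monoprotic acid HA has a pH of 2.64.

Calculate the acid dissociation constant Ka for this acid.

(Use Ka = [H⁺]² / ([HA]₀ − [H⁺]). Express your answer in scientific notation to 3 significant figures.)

[H⁺] = 10^(−pH) = 10^(−2.64) = 2.291e-03 M. For HA ⇌ H⁺ + A⁻, Ka = [H⁺][A⁻]/[HA] = [H⁺]² / ([HA]₀ − [H⁺]) = (2.291e-03)² / (0.238 − 2.291e-03) = 2.23e-05.

K_a = 2.23e-05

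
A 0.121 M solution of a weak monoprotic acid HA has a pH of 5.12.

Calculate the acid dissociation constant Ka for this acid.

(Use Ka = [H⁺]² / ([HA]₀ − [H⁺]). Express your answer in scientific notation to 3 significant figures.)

[H⁺] = 10^(−pH) = 10^(−5.12) = 7.586e-06 M. For HA ⇌ H⁺ + A⁻, Ka = [H⁺][A⁻]/[HA] = [H⁺]² / ([HA]₀ − [H⁺]) = (7.586e-06)² / (0.121 − 7.586e-06) = 4.76e-10.

K_a = 4.76e-10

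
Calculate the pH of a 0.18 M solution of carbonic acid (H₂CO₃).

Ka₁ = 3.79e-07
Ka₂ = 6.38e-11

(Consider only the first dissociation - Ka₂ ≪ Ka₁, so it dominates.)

First dissociation dominates. From Ka₁ = [H⁺][HA⁻]/[H₂A], x² + Ka₁·x − Ka₁·C = 0 with C = 0.18 M and Ka₁ = 3.79e-07. Solving: [H⁺] = (−Ka₁ + √(Ka₁² + 4·Ka₁·C)) / 2 = 2.6100e-04 M. pH = -log(2.6100e-04) = 3.58.

pH = 3.58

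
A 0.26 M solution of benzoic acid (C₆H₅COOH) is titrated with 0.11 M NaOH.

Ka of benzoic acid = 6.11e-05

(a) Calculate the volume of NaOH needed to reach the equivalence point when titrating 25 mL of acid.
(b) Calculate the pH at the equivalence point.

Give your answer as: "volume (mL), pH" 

moles acid = 0.26 × 25/1000 = 0.0065 mol; V_base = moles/0.11 × 1000 = 59.1 mL. At equivalence only the conjugate base is present: [A⁻] = 0.0065/0.084 = 7.7297e-02 M. Kb = Kw/Ka = 1.64e-10; [OH⁻] = √(Kb × [A⁻]) = 3.5568e-06; pOH = 5.45; pH = 14 - pOH = 8.55.

V = 59.1 mL, pH = 8.55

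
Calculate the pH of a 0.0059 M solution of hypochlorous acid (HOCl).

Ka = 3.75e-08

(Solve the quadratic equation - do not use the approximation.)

x² + Ka×x - Ka×C = 0. Using quadratic formula: [H⁺] = 1.4856e-05

pH = 4.83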